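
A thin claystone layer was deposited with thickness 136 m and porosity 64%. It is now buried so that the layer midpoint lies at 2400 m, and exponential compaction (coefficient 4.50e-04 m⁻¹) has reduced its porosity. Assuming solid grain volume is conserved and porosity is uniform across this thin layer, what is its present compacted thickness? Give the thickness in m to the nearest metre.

63 m

Working in km (1 km = 1000 m; β in km⁻¹ = β in m⁻¹ × 1000):
Porosity at 2.4 km: phi = 0.64·exp(−0.45×2.4) = 0.2173
Solid-volume conservation: h(1−phi) = h₀(1−phi₀) ⇒ h = h₀·(1−phi₀)/(1−phi)
h = 0.136 × (1 − 0.64)/(1 − 0.2173) = 0.136 × 0.4600 = 0.0626 km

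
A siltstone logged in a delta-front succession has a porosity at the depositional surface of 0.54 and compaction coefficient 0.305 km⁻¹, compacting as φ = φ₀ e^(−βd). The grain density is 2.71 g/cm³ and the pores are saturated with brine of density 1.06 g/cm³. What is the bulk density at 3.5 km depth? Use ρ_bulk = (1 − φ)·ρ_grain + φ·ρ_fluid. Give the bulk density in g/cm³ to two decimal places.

Porosity at depth: φ = 0.54·exp(−0.305×3.5) = 0.54×0.3439 = 0.1857
Bulk density: ρ_b = (1−φ)ρ_g + φ·ρ_f = 0.8143×2.71 + 0.1857×1.06
       = 2.207 + 0.197 = 2.404 g/cm³

2.40 g/cm³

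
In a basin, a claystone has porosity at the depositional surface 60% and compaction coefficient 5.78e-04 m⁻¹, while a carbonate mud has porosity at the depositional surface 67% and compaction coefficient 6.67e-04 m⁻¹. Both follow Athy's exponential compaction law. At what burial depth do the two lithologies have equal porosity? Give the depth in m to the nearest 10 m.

Working in km (1 km = 1000 m; k in km⁻¹ = k in m⁻¹ × 1000):
Set φ₀ₐ e^(−kₐz) = φ₀ᵦ e^(−kᵦz) ⇒ ln(φ₀ₐ/φ₀ᵦ) = (kₐ − kᵦ)·z
z = ln(0.6/0.67) / (0.578 − 0.667) = -0.1103 / -0.089 = 1.240 km

1240 m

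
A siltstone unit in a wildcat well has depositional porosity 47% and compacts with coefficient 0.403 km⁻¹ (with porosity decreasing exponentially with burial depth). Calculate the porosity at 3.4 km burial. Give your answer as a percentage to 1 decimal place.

φ = φ₀·exp(−c·Z) = 0.47 × exp(−0.403 × 3.4) = 0.47 × exp(−1.37)
  = 0.47 × 0.2541 = 0.1194

11.9%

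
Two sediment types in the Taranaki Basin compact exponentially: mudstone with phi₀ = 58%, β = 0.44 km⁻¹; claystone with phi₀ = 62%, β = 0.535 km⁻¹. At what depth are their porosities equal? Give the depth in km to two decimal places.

0.70 km

Set phi₀ₐ e^(−βₐd) = phi₀ᵦ e^(−βᵦd) ⇒ ln(phi₀ₐ/phi₀ᵦ) = (βₐ − βᵦ)·d
d = ln(0.58/0.62) / (0.44 − 0.535) = -0.0667 / -0.095 = 0.702 km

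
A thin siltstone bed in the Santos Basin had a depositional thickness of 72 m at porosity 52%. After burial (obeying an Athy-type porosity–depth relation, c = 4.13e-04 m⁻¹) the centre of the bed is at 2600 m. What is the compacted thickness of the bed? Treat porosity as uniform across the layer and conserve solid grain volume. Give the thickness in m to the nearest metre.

Working in km (1 km = 1000 m; c in km⁻¹ = c in m⁻¹ × 1000):
Porosity at 2.6 km: φ = 0.52·exp(−0.413×2.6) = 0.1777
Solid-volume conservation: h(1−φ) = h₀(1−φ₀) ⇒ h = h₀·(1−φ₀)/(1−φ)
h = 0.072 × (1 − 0.52)/(1 − 0.1777) = 0.072 × 0.5837 = 0.0420 km

42 m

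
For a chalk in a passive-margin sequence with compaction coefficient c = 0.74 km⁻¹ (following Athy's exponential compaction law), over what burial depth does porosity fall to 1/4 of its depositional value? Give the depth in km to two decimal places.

1.87 km

φ/φ₀ = 1/4 ⇒ exp(−c·z) = 1/4 ⇒ z = ln(4) / c
z = 1.3863 / 0.74 = 1.873 km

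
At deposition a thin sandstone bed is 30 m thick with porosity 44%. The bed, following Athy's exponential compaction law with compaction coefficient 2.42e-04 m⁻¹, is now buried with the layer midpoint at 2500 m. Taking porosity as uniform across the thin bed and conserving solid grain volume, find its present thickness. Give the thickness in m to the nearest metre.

Working in km (1 km = 1000 m; β in km⁻¹ = β in m⁻¹ × 1000):
Porosity at 2.5 km: φ = 0.44·exp(−0.242×2.5) = 0.2403
Solid-volume conservation: h(1−φ) = h₀(1−φ₀) ⇒ h = h₀·(1−φ₀)/(1−φ)
h = 0.03 × (1 − 0.44)/(1 − 0.2403) = 0.03 × 0.7371 = 0.0221 km

22 m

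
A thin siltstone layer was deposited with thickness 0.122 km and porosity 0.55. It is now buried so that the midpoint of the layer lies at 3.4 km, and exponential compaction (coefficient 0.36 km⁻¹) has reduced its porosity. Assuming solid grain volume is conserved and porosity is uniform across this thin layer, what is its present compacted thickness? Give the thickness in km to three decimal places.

0.065 km

Porosity at 3.4 km: φ = 0.55·exp(−0.36×3.4) = 0.1617
Solid-volume conservation: h(1−φ) = h₀(1−φ₀) ⇒ h = h₀·(1−φ₀)/(1−φ)
h = 0.122 × (1 − 0.55)/(1 − 0.1617) = 0.122 × 0.5368 = 0.0655 km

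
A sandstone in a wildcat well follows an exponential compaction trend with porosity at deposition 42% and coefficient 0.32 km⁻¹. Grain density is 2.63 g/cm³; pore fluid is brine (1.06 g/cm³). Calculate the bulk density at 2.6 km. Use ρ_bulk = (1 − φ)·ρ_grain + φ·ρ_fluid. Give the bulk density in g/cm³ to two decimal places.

Porosity at depth: phi = 0.42·exp(−0.32×2.6) = 0.42×0.4352 = 0.1828
Bulk density: ρ_b = (1−phi)ρ_g + phi·ρ_f = 0.8172×2.63 + 0.1828×1.06
       = 2.149 + 0.194 = 2.343 g/cm³

2.34 g/cm³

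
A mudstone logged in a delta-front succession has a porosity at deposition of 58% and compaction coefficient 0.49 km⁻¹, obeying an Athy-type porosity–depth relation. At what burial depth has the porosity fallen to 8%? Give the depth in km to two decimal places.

Invert Athy's law: d = ln(φ₀/φ) / c
d = ln(0.58/0.08) / 0.49 = ln(7.25) / 0.49 = 1.9810 / 0.49 = 4.043 km

4.04 km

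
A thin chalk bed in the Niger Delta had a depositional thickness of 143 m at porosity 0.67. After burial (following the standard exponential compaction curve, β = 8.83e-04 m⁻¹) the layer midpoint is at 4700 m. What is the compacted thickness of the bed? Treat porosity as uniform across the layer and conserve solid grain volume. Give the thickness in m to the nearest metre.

Working in km (1 km = 1000 m; β in km⁻¹ = β in m⁻¹ × 1000):
Porosity at 4.7 km: n = 0.67·exp(−0.883×4.7) = 0.0106
Solid-volume conservation: h(1−n) = h₀(1−n₀) ⇒ h = h₀·(1−n₀)/(1−n)
h = 0.143 × (1 − 0.67)/(1 − 0.0106) = 0.143 × 0.3335 = 0.0477 km

48 m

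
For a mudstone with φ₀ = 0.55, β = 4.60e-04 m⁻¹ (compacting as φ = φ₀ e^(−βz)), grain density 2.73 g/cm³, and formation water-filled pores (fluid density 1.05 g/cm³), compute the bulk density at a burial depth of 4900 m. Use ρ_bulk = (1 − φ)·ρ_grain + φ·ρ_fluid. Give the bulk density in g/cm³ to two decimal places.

2.63 g/cm³

Working in km (1 km = 1000 m; β in km⁻¹ = β in m⁻¹ × 1000):
Porosity at depth: φ = 0.55·exp(−0.46×4.9) = 0.55×0.1050 = 0.0577
Bulk density: ρ_b = (1−φ)ρ_g + φ·ρ_f = 0.9423×2.73 + 0.0577×1.05
       = 2.572 + 0.061 = 2.633 g/cm³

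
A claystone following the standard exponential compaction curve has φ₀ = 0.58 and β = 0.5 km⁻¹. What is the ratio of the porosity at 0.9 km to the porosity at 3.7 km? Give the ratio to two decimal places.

φ(Z₁)/φ(Z₂) = e^(−β·Z₁)/e^(−β·Z₂) = e^{β(Z₂−Z₁)}
= exp(0.5 × 2.8) = exp(1.4) = 4.0552

4.06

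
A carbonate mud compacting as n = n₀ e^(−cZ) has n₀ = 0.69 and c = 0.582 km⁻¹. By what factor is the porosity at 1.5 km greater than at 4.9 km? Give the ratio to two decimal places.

7.23

n(Z₁)/n(Z₂) = e^(−c·Z₁)/e^(−c·Z₂) = e^{c(Z₂−Z₁)}
= exp(0.582 × 3.4) = exp(1.979) = 7.2341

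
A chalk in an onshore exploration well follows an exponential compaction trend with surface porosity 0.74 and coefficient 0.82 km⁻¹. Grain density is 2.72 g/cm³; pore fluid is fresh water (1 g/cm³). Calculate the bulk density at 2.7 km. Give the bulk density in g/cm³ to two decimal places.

2.58 g/cm³

Porosity at depth: phi = 0.74·exp(−0.82×2.7) = 0.74×0.1093 = 0.0809
Bulk density: ρ_b = (1−phi)ρ_g + phi·ρ_f = 0.9191×2.72 + 0.0809×1
       = 2.500 + 0.081 = 2.581 g/cm³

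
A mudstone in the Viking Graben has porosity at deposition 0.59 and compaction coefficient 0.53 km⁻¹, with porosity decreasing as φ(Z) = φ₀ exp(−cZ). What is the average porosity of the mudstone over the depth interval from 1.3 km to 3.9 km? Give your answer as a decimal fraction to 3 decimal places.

⟨φ⟩ = (1/(Z₂−Z₁)) ∫ φ₀ e^(−cZ) dZ = φ₀·(e^(−c·Z₁) − e^(−c·Z₂)) / (c·(Z₂−Z₁))
e^(−0.53×1.3) = 0.5021; e^(−0.53×3.9) = 0.1266
⟨φ⟩ = 0.59 × (0.5021 − 0.1266) / (0.53 × 2.6) = 0.59 × 0.2725 = 0.1608

0.161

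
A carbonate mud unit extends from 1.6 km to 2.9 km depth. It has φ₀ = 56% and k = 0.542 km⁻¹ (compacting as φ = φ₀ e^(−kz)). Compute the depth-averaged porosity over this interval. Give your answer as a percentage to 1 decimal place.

16.9%

⟨φ⟩ = (1/(z₂−z₁)) ∫ φ₀ e^(−kz) dz = φ₀·(e^(−k·z₁) − e^(−k·z₂)) / (k·(z₂−z₁))
e^(−0.542×1.6) = 0.4201; e^(−0.542×2.9) = 0.2077
⟨φ⟩ = 0.56 × (0.4201 − 0.2077) / (0.542 × 1.3) = 0.56 × 0.3015 = 0.1689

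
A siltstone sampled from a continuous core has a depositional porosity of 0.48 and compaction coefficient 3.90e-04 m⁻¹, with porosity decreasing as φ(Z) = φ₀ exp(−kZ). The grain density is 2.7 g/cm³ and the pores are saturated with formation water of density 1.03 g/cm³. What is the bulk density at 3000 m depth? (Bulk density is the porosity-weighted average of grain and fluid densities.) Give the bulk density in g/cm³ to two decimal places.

Working in km (1 km = 1000 m; k in km⁻¹ = k in m⁻¹ × 1000):
Porosity at depth: φ = 0.48·exp(−0.39×3) = 0.48×0.3104 = 0.1490
Bulk density: ρ_b = (1−φ)ρ_g + φ·ρ_f = 0.8510×2.7 + 0.1490×1.03
       = 2.298 + 0.153 = 2.451 g/cm³

2.45 g/cm³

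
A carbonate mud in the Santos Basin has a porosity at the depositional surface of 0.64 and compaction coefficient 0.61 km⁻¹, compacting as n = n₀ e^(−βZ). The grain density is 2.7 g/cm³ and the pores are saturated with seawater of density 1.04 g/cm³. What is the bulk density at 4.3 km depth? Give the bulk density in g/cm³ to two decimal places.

Porosity at depth: n = 0.64·exp(−0.61×4.3) = 0.64×0.0726 = 0.0465
Bulk density: ρ_b = (1−n)ρ_g + n·ρ_f = 0.9535×2.7 + 0.0465×1.04
       = 2.575 + 0.048 = 2.623 g/cm³

2.62 g/cm³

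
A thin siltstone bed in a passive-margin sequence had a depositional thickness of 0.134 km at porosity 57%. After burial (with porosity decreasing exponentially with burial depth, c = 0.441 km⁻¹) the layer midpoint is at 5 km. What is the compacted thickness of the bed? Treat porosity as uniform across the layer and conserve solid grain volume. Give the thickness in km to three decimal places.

0.061 km

Porosity at 5 km: n = 0.57·exp(−0.441×5) = 0.0628
Solid-volume conservation: h(1−n) = h₀(1−n₀) ⇒ h = h₀·(1−n₀)/(1−n)
h = 0.134 × (1 − 0.57)/(1 − 0.0628) = 0.134 × 0.4588 = 0.0615 km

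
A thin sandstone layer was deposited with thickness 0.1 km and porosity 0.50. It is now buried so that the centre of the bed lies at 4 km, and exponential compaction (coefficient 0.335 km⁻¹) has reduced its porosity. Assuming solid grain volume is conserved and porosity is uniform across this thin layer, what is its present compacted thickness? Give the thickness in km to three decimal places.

0.058 km

Porosity at 4 km: φ = 0.5·exp(−0.335×4) = 0.1309
Solid-volume conservation: h(1−φ) = h₀(1−φ₀) ⇒ h = h₀·(1−φ₀)/(1−φ)
h = 0.1 × (1 − 0.5)/(1 − 0.1309) = 0.1 × 0.5753 = 0.0575 km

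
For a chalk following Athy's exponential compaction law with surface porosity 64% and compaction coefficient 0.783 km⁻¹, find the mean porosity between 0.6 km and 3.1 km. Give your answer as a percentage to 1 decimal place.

⟨n⟩ = (1/(Z₂−Z₁)) ∫ n₀ e^(−βZ) dZ = n₀·(e^(−β·Z₁) − e^(−β·Z₂)) / (β·(Z₂−Z₁))
e^(−0.783×0.6) = 0.6251; e^(−0.783×3.1) = 0.0883
⟨n⟩ = 0.64 × (0.6251 − 0.0883) / (0.783 × 2.5) = 0.64 × 0.2743 = 0.1755

17.6%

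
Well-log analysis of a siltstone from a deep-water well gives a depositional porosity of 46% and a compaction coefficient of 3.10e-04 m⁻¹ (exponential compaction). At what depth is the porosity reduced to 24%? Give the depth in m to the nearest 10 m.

2100 m

Working in km (1 km = 1000 m; β in km⁻¹ = β in m⁻¹ × 1000):
Invert Athy's law: d = ln(φ₀/φ) / β
d = ln(0.46/0.24) / 0.31 = ln(1.917) / 0.31 = 0.6506 / 0.31 = 2.099 km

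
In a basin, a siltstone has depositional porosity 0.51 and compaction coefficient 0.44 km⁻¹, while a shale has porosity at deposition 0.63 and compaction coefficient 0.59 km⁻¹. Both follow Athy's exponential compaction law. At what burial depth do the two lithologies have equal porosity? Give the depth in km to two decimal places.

Set n₀ₐ e^(−cₐz) = n₀ᵦ e^(−cᵦz) ⇒ ln(n₀ₐ/n₀ᵦ) = (cₐ − cᵦ)·z
z = ln(0.51/0.63) / (0.44 − 0.59) = -0.2113 / -0.15 = 1.409 km

1.41 km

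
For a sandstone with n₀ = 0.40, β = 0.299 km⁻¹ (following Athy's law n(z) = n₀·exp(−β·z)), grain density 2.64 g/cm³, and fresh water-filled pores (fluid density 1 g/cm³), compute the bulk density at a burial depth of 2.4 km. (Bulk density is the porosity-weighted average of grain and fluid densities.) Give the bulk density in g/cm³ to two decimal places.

Porosity at depth: n = 0.4·exp(−0.299×2.4) = 0.4×0.4879 = 0.1952
Bulk density: ρ_b = (1−n)ρ_g + n·ρ_f = 0.8048×2.64 + 0.1952×1
       = 2.125 + 0.195 = 2.320 g/cm³

2.32 g/cm³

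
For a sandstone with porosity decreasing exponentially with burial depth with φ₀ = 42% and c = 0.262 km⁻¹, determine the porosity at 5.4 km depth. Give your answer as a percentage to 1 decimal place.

10.2%

φ = φ₀·exp(−c·z) = 0.42 × exp(−0.262 × 5.4) = 0.42 × exp(−1.415)
  = 0.42 × 0.2430 = 0.1020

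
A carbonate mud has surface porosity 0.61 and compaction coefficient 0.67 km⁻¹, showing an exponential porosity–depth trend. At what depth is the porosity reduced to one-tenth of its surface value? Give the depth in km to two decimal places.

phi/phi₀ = 1/10 ⇒ exp(−k·d) = 1/10 ⇒ d = ln(10) / k
d = 2.3026 / 0.67 = 3.437 km

3.44 km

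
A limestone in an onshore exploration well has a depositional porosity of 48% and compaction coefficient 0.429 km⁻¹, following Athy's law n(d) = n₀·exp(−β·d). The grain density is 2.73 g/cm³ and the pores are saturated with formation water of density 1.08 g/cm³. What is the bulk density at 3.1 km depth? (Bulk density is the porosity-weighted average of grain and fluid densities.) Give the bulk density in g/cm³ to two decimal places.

Porosity at depth: n = 0.48·exp(−0.429×3.1) = 0.48×0.2645 = 0.1270
Bulk density: ρ_b = (1−n)ρ_g + n·ρ_f = 0.8730×2.73 + 0.1270×1.08
       = 2.383 + 0.137 = 2.521 g/cm³

2.52 g/cm³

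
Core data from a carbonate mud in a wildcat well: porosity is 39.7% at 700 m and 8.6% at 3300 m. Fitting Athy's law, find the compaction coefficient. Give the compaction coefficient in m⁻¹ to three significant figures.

0.000588 m⁻¹

Working in km (1 km = 1000 m; c in km⁻¹ = c in m⁻¹ × 1000):
Athy: φ(z) = φ₀ e^(−cz) ⇒ φ₁/φ₂ = e^{c(z₂−z₁)} ⇒ c = ln(φ₁/φ₂)/(z₂−z₁)
c = ln(0.397/0.086) / (3.3 − 0.7) = ln(4.616) / 2.6 = 1.5296 / 2.6 = 0.5883 km⁻¹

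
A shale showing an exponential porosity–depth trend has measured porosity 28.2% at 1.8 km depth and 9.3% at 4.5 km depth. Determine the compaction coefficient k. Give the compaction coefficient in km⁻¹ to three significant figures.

Athy: phi(z) = phi₀ e^(−kz) ⇒ phi₁/phi₂ = e^{k(z₂−z₁)} ⇒ k = ln(phi₁/phi₂)/(z₂−z₁)
k = ln(0.282/0.093) / (4.5 − 1.8) = ln(3.032) / 2.7 = 1.1093 / 2.7 = 0.4109 km⁻¹

0.411 km⁻¹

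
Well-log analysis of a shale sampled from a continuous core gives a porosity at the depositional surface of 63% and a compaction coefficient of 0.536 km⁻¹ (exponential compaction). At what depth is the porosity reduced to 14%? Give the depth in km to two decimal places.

2.81 km

Invert Athy's law: Z = ln(phi₀/phi) / β
Z = ln(0.63/0.14) / 0.536 = ln(4.5) / 0.536 = 1.5041 / 0.536 = 2.806 km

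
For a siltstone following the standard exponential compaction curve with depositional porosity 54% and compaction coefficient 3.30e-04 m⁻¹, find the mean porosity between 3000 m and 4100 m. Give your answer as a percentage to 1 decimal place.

16.8%

Working in km (1 km = 1000 m; β in km⁻¹ = β in m⁻¹ × 1000):
⟨φ⟩ = (1/(z₂−z₁)) ∫ φ₀ e^(−βz) dz = φ₀·(e^(−β·z₁) − e^(−β·z₂)) / (β·(z₂−z₁))
e^(−0.33×3) = 0.3716; e^(−0.33×4.1) = 0.2585
⟨φ⟩ = 0.54 × (0.3716 − 0.2585) / (0.33 × 1.1) = 0.54 × 0.3116 = 0.1683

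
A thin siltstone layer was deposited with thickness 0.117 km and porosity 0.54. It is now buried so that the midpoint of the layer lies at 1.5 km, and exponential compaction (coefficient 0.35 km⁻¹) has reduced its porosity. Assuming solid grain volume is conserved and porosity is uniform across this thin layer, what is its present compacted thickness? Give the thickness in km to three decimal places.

0.079 km

Porosity at 1.5 km: n = 0.54·exp(−0.35×1.5) = 0.3194
Solid-volume conservation: h(1−n) = h₀(1−n₀) ⇒ h = h₀·(1−n₀)/(1−n)
h = 0.117 × (1 − 0.54)/(1 − 0.3194) = 0.117 × 0.6759 = 0.0791 km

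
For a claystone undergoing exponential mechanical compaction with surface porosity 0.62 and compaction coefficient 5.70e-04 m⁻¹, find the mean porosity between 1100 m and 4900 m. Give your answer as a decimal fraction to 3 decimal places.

0.135

Working in km (1 km = 1000 m; β in km⁻¹ = β in m⁻¹ × 1000):
⟨φ⟩ = (1/(z₂−z₁)) ∫ φ₀ e^(−βz) dz = φ₀·(e^(−β·z₁) − e^(−β·z₂)) / (β·(z₂−z₁))
e^(−0.57×1.1) = 0.5342; e^(−0.57×4.9) = 0.0612
⟨φ⟩ = 0.62 × (0.5342 − 0.0612) / (0.57 × 3.8) = 0.62 × 0.2184 = 0.1354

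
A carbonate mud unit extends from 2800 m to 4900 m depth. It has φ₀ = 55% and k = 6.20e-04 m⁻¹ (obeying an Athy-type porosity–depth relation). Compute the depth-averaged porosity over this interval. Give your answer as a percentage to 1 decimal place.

5.4%

Working in km (1 km = 1000 m; k in km⁻¹ = k in m⁻¹ × 1000):
⟨φ⟩ = (1/(Z₂−Z₁)) ∫ φ₀ e^(−kZ) dZ = φ₀·(e^(−k·Z₁) − e^(−k·Z₂)) / (k·(Z₂−Z₁))
e^(−0.62×2.8) = 0.1762; e^(−0.62×4.9) = 0.0479
⟨φ⟩ = 0.55 × (0.1762 − 0.0479) / (0.62 × 2.1) = 0.55 × 0.0985 = 0.0542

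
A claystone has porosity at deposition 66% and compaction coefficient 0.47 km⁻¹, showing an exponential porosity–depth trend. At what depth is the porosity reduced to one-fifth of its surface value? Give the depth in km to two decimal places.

3.42 km

φ/φ₀ = 1/5 ⇒ exp(−β·z) = 1/5 ⇒ z = ln(5) / β
z = 1.6094 / 0.47 = 3.424 km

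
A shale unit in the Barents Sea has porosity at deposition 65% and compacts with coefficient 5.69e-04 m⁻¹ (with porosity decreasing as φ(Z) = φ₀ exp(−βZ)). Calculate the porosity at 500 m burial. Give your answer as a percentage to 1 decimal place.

Working in km (1 km = 1000 m; β in km⁻¹ = β in m⁻¹ × 1000):
φ = φ₀·exp(−β·Z) = 0.65 × exp(−0.569 × 0.5) = 0.65 × exp(−0.2845)
  = 0.65 × 0.7524 = 0.4891

48.9%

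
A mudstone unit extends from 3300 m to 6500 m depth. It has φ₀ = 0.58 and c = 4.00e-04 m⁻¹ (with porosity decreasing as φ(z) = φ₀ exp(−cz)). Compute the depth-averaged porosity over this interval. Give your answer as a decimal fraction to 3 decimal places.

0.087

Working in km (1 km = 1000 m; c in km⁻¹ = c in m⁻¹ × 1000):
⟨φ⟩ = (1/(z₂−z₁)) ∫ φ₀ e^(−cz) dz = φ₀·(e^(−c·z₁) − e^(−c·z₂)) / (c·(z₂−z₁))
e^(−0.4×3.3) = 0.2671; e^(−0.4×6.5) = 0.0743
⟨φ⟩ = 0.58 × (0.2671 − 0.0743) / (0.4 × 3.2) = 0.58 × 0.1507 = 0.0874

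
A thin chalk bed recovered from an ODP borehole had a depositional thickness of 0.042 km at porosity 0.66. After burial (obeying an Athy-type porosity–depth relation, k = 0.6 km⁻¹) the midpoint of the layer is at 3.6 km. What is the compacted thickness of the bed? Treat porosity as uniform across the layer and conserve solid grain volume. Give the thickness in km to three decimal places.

Porosity at 3.6 km: n = 0.66·exp(−0.6×3.6) = 0.0761
Solid-volume conservation: h(1−n) = h₀(1−n₀) ⇒ h = h₀·(1−n₀)/(1−n)
h = 0.042 × (1 − 0.66)/(1 − 0.0761) = 0.042 × 0.3680 = 0.0155 km

0.015 km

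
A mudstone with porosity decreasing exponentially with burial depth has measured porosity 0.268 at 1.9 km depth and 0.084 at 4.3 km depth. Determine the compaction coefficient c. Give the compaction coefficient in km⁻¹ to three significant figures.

Athy: phi(Z) = phi₀ e^(−cZ) ⇒ phi₁/phi₂ = e^{c(Z₂−Z₁)} ⇒ c = ln(phi₁/phi₂)/(Z₂−Z₁)
c = ln(0.268/0.084) / (4.3 − 1.9) = ln(3.19) / 2.4 = 1.1602 / 2.4 = 0.4834 km⁻¹

0.483 km⁻¹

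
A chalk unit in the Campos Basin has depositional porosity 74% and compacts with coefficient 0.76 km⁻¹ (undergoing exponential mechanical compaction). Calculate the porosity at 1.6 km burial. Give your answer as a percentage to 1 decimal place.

21.9%

n = n₀·exp(−c·Z) = 0.74 × exp(−0.76 × 1.6) = 0.74 × exp(−1.216)
  = 0.74 × 0.2964 = 0.2193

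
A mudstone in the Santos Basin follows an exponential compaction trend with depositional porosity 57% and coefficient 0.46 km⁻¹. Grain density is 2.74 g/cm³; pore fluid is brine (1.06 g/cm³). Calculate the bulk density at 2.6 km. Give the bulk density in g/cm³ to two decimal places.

Porosity at depth: φ = 0.57·exp(−0.46×2.6) = 0.57×0.3024 = 0.1724
Bulk density: ρ_b = (1−φ)ρ_g + φ·ρ_f = 0.8276×2.74 + 0.1724×1.06
       = 2.268 + 0.183 = 2.450 g/cm³

2.45 g/cm³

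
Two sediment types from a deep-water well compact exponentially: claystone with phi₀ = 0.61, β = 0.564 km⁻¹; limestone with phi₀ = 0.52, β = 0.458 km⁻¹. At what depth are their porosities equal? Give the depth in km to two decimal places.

Set phi₀ₐ e^(−βₐZ) = phi₀ᵦ e^(−βᵦZ) ⇒ ln(phi₀ₐ/phi₀ᵦ) = (βₐ − βᵦ)·Z
Z = ln(0.61/0.52) / (0.564 − 0.458) = 0.1596 / 0.106 = 1.506 km

1.51 km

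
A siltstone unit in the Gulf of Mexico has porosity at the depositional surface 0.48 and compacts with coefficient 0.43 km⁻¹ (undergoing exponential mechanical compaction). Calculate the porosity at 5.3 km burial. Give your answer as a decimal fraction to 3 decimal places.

n = n₀·exp(−k·d) = 0.48 × exp(−0.43 × 5.3) = 0.48 × exp(−2.279)
  = 0.48 × 0.1024 = 0.0491

0.049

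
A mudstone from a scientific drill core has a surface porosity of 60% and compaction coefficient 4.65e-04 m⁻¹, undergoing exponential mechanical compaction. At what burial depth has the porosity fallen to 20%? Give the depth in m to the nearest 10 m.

Working in km (1 km = 1000 m; c in km⁻¹ = c in m⁻¹ × 1000):
Invert Athy's law: d = ln(n₀/n) / c
d = ln(0.6/0.2) / 0.465 = ln(3) / 0.465 = 1.0986 / 0.465 = 2.363 km

2360 m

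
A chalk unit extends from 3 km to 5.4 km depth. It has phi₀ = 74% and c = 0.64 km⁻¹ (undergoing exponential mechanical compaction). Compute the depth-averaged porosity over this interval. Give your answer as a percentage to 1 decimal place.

5.5%

⟨phi⟩ = (1/(d₂−d₁)) ∫ phi₀ e^(−cd) dd = phi₀·(e^(−c·d₁) − e^(−c·d₂)) / (c·(d₂−d₁))
e^(−0.64×3) = 0.1466; e^(−0.64×5.4) = 0.0316
⟨phi⟩ = 0.74 × (0.1466 − 0.0316) / (0.64 × 2.4) = 0.74 × 0.0749 = 0.0554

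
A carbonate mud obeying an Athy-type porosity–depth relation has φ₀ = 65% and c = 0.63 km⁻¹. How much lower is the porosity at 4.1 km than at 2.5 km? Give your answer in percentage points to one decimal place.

φ(2.5) = 0.65·e^(−0.63×2.5) = 0.1346
φ(4.1) = 0.65·e^(−0.63×4.1) = 0.0491
Δφ = 0.1346 − 0.0491 = 0.0854

8.5 percentage points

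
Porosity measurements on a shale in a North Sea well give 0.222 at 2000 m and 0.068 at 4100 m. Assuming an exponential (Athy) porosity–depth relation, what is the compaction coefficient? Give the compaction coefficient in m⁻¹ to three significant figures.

0.000563 m⁻¹

Working in km (1 km = 1000 m; k in km⁻¹ = k in m⁻¹ × 1000):
Athy: φ(Z) = φ₀ e^(−kZ) ⇒ φ₁/φ₂ = e^{k(Z₂−Z₁)} ⇒ k = ln(φ₁/φ₂)/(Z₂−Z₁)
k = ln(0.222/0.068) / (4.1 − 2) = ln(3.265) / 2.1 = 1.1832 / 2.1 = 0.5634 km⁻¹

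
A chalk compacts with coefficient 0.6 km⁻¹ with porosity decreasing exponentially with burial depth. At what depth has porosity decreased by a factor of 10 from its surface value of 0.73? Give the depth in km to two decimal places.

n/n₀ = 1/10 ⇒ exp(−β·z) = 1/10 ⇒ z = ln(10) / β
z = 2.3026 / 0.6 = 3.838 km

3.84 km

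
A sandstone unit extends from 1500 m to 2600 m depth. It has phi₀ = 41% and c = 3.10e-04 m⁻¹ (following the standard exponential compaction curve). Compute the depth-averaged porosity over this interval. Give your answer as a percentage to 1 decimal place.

Working in km (1 km = 1000 m; c in km⁻¹ = c in m⁻¹ × 1000):
⟨phi⟩ = (1/(Z₂−Z₁)) ∫ phi₀ e^(−cZ) dZ = phi₀·(e^(−c·Z₁) − e^(−c·Z₂)) / (c·(Z₂−Z₁))
e^(−0.31×1.5) = 0.6281; e^(−0.31×2.6) = 0.4466
⟨phi⟩ = 0.41 × (0.6281 − 0.4466) / (0.31 × 1.1) = 0.41 × 0.5322 = 0.2182

21.8%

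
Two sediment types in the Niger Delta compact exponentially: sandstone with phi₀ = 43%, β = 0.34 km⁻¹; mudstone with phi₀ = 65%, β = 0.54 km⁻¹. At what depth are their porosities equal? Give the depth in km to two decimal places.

2.07 km

Set phi₀ₐ e^(−βₐd) = phi₀ᵦ e^(−βᵦd) ⇒ ln(phi₀ₐ/phi₀ᵦ) = (βₐ − βᵦ)·d
d = ln(0.43/0.65) / (0.34 − 0.54) = -0.4132 / -0.2 = 2.066 km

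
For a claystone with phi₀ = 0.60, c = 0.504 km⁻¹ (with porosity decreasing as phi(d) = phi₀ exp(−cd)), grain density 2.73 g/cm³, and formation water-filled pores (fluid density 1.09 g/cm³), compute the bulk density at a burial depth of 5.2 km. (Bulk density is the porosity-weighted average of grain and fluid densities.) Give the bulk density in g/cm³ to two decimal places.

Porosity at depth: phi = 0.6·exp(−0.504×5.2) = 0.6×0.0727 = 0.0436
Bulk density: ρ_b = (1−phi)ρ_g + phi·ρ_f = 0.9564×2.73 + 0.0436×1.09
       = 2.611 + 0.048 = 2.658 g/cm³

2.66 g/cm³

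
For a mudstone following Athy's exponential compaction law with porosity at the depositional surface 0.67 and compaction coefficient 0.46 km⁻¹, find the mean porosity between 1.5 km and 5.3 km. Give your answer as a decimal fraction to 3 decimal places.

⟨phi⟩ = (1/(z₂−z₁)) ∫ phi₀ e^(−cz) dz = phi₀·(e^(−c·z₁) − e^(−c·z₂)) / (c·(z₂−z₁))
e^(−0.46×1.5) = 0.5016; e^(−0.46×5.3) = 0.0873
⟨phi⟩ = 0.67 × (0.5016 − 0.0873) / (0.46 × 3.8) = 0.67 × 0.2370 = 0.1588

0.159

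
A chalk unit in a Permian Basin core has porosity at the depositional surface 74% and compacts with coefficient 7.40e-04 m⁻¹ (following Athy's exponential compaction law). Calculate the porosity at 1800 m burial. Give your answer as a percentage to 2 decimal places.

19.53%

Working in km (1 km = 1000 m; c in km⁻¹ = c in m⁻¹ × 1000):
n = n₀·exp(−c·Z) = 0.74 × exp(−0.74 × 1.8) = 0.74 × exp(−1.332)
  = 0.74 × 0.2639 = 0.1953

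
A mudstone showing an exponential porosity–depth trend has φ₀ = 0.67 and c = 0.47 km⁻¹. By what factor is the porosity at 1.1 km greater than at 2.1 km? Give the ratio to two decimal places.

1.60

φ(z₁)/φ(z₂) = e^(−c·z₁)/e^(−c·z₂) = e^{c(z₂−z₁)}
= exp(0.47 × 1) = exp(0.47) = 1.6000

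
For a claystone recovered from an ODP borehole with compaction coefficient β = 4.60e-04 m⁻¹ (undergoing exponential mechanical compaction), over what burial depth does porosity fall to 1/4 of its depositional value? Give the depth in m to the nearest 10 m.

Working in km (1 km = 1000 m; β in km⁻¹ = β in m⁻¹ × 1000):
phi/phi₀ = 1/4 ⇒ exp(−β·d) = 1/4 ⇒ d = ln(4) / β
d = 1.3863 / 0.46 = 3.014 km

3010 m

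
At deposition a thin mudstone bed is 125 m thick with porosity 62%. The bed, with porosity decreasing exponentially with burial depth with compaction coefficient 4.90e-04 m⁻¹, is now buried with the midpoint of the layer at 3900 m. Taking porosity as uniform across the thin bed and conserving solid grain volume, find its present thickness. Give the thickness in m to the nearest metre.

Working in km (1 km = 1000 m; β in km⁻¹ = β in m⁻¹ × 1000):
Porosity at 3.9 km: φ = 0.62·exp(−0.49×3.9) = 0.0917
Solid-volume conservation: h(1−φ) = h₀(1−φ₀) ⇒ h = h₀·(1−φ₀)/(1−φ)
h = 0.125 × (1 − 0.62)/(1 − 0.0917) = 0.125 × 0.4184 = 0.0523 km

52 m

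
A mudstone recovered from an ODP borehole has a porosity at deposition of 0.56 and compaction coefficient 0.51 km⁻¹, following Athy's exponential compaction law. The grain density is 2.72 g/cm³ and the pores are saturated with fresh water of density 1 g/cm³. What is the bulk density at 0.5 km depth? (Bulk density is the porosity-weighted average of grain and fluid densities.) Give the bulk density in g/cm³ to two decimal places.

1.97 g/cm³

Porosity at depth: φ = 0.56·exp(−0.51×0.5) = 0.56×0.7749 = 0.4340
Bulk density: ρ_b = (1−φ)ρ_g + φ·ρ_f = 0.5660×2.72 + 0.4340×1
       = 1.540 + 0.434 = 1.974 g/cm³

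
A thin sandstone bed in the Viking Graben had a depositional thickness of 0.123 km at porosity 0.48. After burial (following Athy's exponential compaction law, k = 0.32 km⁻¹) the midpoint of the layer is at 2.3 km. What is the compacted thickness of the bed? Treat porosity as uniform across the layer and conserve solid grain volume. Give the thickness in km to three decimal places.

0.083 km

Porosity at 2.3 km: φ = 0.48·exp(−0.32×2.3) = 0.2299
Solid-volume conservation: h(1−φ) = h₀(1−φ₀) ⇒ h = h₀·(1−φ₀)/(1−φ)
h = 0.123 × (1 − 0.48)/(1 − 0.2299) = 0.123 × 0.6753 = 0.0831 km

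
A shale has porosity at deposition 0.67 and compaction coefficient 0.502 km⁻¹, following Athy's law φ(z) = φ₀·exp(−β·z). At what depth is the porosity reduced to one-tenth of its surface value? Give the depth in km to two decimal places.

4.59 km

φ/φ₀ = 1/10 ⇒ exp(−β·z) = 1/10 ⇒ z = ln(10) / β
z = 2.3026 / 0.502 = 4.587 km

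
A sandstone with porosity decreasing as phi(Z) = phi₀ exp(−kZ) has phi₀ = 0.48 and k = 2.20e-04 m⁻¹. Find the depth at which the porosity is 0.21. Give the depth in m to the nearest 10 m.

3760 m

Working in km (1 km = 1000 m; k in km⁻¹ = k in m⁻¹ × 1000):
Invert Athy's law: Z = ln(phi₀/phi) / k
Z = ln(0.48/0.21) / 0.22 = ln(2.286) / 0.22 = 0.8267 / 0.22 = 3.758 km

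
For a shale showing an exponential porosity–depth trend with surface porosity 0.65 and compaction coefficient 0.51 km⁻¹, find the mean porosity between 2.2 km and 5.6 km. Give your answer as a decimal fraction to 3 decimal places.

0.101

⟨φ⟩ = (1/(z₂−z₁)) ∫ φ₀ e^(−cz) dz = φ₀·(e^(−c·z₁) − e^(−c·z₂)) / (c·(z₂−z₁))
e^(−0.51×2.2) = 0.3256; e^(−0.51×5.6) = 0.0575
⟨φ⟩ = 0.65 × (0.3256 − 0.0575) / (0.51 × 3.4) = 0.65 × 0.1546 = 0.1005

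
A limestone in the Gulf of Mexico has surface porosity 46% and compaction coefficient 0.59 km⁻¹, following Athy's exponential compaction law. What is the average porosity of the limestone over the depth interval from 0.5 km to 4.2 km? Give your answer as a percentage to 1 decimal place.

⟨phi⟩ = (1/(z₂−z₁)) ∫ phi₀ e^(−kz) dz = phi₀·(e^(−k·z₁) − e^(−k·z₂)) / (k·(z₂−z₁))
e^(−0.59×0.5) = 0.7445; e^(−0.59×4.2) = 0.0839
⟨phi⟩ = 0.46 × (0.7445 − 0.0839) / (0.59 × 3.7) = 0.46 × 0.3026 = 0.1392

13.9%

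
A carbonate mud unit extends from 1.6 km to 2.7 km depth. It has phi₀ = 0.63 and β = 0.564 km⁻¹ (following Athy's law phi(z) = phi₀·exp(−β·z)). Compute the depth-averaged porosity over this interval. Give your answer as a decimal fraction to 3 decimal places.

⟨phi⟩ = (1/(z₂−z₁)) ∫ phi₀ e^(−βz) dz = phi₀·(e^(−β·z₁) − e^(−β·z₂)) / (β·(z₂−z₁))
e^(−0.564×1.6) = 0.4056; e^(−0.564×2.7) = 0.2181
⟨phi⟩ = 0.63 × (0.4056 − 0.2181) / (0.564 × 1.1) = 0.63 × 0.3022 = 0.1904

0.190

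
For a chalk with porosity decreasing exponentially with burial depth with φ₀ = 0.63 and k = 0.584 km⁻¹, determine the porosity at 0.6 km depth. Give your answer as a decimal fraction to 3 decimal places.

φ = φ₀·exp(−k·z) = 0.63 × exp(−0.584 × 0.6) = 0.63 × exp(−0.3504)
  = 0.63 × 0.7044 = 0.4438

0.444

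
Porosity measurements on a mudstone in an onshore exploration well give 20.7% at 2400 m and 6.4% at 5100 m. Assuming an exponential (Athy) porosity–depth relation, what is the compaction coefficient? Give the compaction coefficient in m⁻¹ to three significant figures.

Working in km (1 km = 1000 m; β in km⁻¹ = β in m⁻¹ × 1000):
Athy: n(z) = n₀ e^(−βz) ⇒ n₁/n₂ = e^{β(z₂−z₁)} ⇒ β = ln(n₁/n₂)/(z₂−z₁)
β = ln(0.207/0.064) / (5.1 − 2.4) = ln(3.234) / 2.7 = 1.1738 / 2.7 = 0.4348 km⁻¹

0.000435 m⁻¹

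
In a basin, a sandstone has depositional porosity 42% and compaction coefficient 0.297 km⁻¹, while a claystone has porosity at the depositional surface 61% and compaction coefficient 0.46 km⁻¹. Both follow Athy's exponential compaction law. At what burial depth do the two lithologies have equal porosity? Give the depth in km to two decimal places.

Set n₀ₐ e^(−cₐZ) = n₀ᵦ e^(−cᵦZ) ⇒ ln(n₀ₐ/n₀ᵦ) = (cₐ − cᵦ)·Z
Z = ln(0.42/0.61) / (0.297 − 0.46) = -0.3732 / -0.163 = 2.290 km

2.29 km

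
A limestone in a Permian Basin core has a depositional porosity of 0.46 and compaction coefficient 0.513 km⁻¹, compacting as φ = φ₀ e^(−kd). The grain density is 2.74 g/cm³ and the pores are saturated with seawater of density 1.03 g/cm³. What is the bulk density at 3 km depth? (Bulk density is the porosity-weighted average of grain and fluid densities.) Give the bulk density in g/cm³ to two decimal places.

2.57 g/cm³

Porosity at depth: φ = 0.46·exp(−0.513×3) = 0.46×0.2146 = 0.0987
Bulk density: ρ_b = (1−φ)ρ_g + φ·ρ_f = 0.9013×2.74 + 0.0987×1.03
       = 2.470 + 0.102 = 2.571 g/cm³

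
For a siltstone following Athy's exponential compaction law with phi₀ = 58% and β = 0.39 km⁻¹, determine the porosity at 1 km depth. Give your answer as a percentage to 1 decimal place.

phi = phi₀·exp(−β·d) = 0.58 × exp(−0.39 × 1) = 0.58 × exp(−0.39)
  = 0.58 × 0.6771 = 0.3927

39.3%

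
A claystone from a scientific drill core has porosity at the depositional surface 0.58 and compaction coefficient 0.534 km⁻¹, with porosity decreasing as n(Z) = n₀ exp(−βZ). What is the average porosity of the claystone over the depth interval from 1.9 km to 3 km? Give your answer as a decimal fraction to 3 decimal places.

0.159

⟨n⟩ = (1/(Z₂−Z₁)) ∫ n₀ e^(−βZ) dZ = n₀·(e^(−β·Z₁) − e^(−β·Z₂)) / (β·(Z₂−Z₁))
e^(−0.534×1.9) = 0.3625; e^(−0.534×3) = 0.2015
⟨n⟩ = 0.58 × (0.3625 − 0.2015) / (0.534 × 1.1) = 0.58 × 0.2742 = 0.1590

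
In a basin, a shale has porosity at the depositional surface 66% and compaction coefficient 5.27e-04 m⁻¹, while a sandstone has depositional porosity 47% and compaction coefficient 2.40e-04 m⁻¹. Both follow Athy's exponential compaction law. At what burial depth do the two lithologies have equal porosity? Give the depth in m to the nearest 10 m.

1180 m

Working in km (1 km = 1000 m; k in km⁻¹ = k in m⁻¹ × 1000):
Set phi₀ₐ e^(−kₐd) = phi₀ᵦ e^(−kᵦd) ⇒ ln(phi₀ₐ/phi₀ᵦ) = (kₐ − kᵦ)·d
d = ln(0.66/0.47) / (0.527 − 0.24) = 0.3395 / 0.287 = 1.183 km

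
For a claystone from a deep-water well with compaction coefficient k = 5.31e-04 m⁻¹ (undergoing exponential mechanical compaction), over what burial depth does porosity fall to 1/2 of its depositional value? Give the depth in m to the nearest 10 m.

Working in km (1 km = 1000 m; k in km⁻¹ = k in m⁻¹ × 1000):
phi/phi₀ = 1/2 ⇒ exp(−k·Z) = 1/2 ⇒ Z = ln(2) / k
Z = 0.6931 / 0.531 = 1.305 km

1310 m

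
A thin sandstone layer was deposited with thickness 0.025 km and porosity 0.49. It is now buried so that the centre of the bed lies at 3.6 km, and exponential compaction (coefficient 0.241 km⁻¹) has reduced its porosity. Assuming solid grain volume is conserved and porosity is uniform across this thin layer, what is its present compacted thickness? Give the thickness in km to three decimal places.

0.016 km

Porosity at 3.6 km: φ = 0.49·exp(−0.241×3.6) = 0.2058
Solid-volume conservation: h(1−φ) = h₀(1−φ₀) ⇒ h = h₀·(1−φ₀)/(1−φ)
h = 0.025 × (1 − 0.49)/(1 − 0.2058) = 0.025 × 0.6421 = 0.0161 km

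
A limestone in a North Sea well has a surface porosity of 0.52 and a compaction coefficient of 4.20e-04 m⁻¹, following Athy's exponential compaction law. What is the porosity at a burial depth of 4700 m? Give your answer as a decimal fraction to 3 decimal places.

Working in km (1 km = 1000 m; β in km⁻¹ = β in m⁻¹ × 1000):
φ = φ₀·exp(−β·Z) = 0.52 × exp(−0.42 × 4.7) = 0.52 × exp(−1.974)
  = 0.52 × 0.1389 = 0.0722

0.072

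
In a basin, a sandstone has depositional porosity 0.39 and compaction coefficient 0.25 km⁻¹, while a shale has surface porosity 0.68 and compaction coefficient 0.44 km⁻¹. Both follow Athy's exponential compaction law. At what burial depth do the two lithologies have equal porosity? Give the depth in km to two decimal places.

2.93 km

Set phi₀ₐ e^(−kₐd) = phi₀ᵦ e^(−kᵦd) ⇒ ln(phi₀ₐ/phi₀ᵦ) = (kₐ − kᵦ)·d
d = ln(0.39/0.68) / (0.25 − 0.44) = -0.5559 / -0.19 = 2.926 km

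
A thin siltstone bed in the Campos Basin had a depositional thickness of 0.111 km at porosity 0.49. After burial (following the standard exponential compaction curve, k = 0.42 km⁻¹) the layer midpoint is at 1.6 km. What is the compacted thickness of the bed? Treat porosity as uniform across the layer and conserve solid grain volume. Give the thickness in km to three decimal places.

Porosity at 1.6 km: phi = 0.49·exp(−0.42×1.6) = 0.2502
Solid-volume conservation: h(1−phi) = h₀(1−phi₀) ⇒ h = h₀·(1−phi₀)/(1−phi)
h = 0.111 × (1 − 0.49)/(1 − 0.2502) = 0.111 × 0.6802 = 0.0755 km

0.076 km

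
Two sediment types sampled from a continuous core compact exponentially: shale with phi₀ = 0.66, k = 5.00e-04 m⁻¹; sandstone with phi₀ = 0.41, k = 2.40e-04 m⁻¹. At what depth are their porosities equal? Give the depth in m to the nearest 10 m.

1830 m

Working in km (1 km = 1000 m; k in km⁻¹ = k in m⁻¹ × 1000):
Set phi₀ₐ e^(−kₐd) = phi₀ᵦ e^(−kᵦd) ⇒ ln(phi₀ₐ/phi₀ᵦ) = (kₐ − kᵦ)·d
d = ln(0.66/0.41) / (0.5 − 0.24) = 0.4761 / 0.26 = 1.831 km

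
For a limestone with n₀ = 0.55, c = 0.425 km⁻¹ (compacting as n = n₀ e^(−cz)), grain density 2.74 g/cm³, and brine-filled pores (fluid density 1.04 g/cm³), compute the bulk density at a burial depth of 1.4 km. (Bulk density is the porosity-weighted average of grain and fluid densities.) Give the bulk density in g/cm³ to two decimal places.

Porosity at depth: n = 0.55·exp(−0.425×1.4) = 0.55×0.5516 = 0.3034
Bulk density: ρ_b = (1−n)ρ_g + n·ρ_f = 0.6966×2.74 + 0.3034×1.04
       = 1.909 + 0.315 = 2.224 g/cm³

2.22 g/cm³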